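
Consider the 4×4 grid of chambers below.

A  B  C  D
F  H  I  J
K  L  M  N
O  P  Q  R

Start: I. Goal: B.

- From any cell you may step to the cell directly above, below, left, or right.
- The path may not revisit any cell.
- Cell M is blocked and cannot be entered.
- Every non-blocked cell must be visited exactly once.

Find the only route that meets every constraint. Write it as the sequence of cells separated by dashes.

I - C - D - J - N - R - Q - P - O - K - L - H - F - A - B

Need to visit all 15 open cells exactly once, starting at I and ending at B.
Cell Q has only two open neighbours (P and R), so the path must pass straight through it: one of those is the cell it's entered from and the other is where it exits.
Route from I: up 1 to C, right 1 to D, down 3 to R, left 3 to O, up 1 to K, right 1 to L, up 1 to H, left 1 to F, up 1 to A, right 1 to B — 14 moves in all.
Check: all 15 open cells covered.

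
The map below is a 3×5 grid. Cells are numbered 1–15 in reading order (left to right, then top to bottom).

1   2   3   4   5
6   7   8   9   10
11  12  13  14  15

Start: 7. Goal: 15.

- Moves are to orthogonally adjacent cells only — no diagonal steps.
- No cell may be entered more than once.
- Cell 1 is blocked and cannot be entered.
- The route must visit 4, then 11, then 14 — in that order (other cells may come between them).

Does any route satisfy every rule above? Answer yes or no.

no

Ignoring the required order, 4 revisit-free routes from 7 to 15 pass through all of 4, 11, and 14; the waypoint orders that occur are 11 → 4 → 14 (2); 11 → 14 → 4 (2) — never 4 → 11 → 14.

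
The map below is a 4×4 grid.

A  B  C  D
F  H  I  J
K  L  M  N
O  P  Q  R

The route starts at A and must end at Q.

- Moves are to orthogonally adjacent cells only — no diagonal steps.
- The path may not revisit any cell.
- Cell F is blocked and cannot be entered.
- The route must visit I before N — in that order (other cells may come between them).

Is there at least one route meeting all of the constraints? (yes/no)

One route that works: A → B → H → I → M → N → R → Q.

yes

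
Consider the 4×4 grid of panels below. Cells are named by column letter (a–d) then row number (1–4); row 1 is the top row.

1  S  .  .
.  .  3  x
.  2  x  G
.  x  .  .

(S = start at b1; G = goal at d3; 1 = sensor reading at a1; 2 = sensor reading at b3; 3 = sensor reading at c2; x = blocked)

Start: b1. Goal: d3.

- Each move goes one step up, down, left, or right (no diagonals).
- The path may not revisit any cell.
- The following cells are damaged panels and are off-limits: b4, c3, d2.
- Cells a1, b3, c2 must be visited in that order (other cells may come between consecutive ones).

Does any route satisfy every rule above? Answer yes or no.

The blocked cells wall d3 off from b1 completely — no sequence of moves reaches it at all, so no route can satisfy the rules.

no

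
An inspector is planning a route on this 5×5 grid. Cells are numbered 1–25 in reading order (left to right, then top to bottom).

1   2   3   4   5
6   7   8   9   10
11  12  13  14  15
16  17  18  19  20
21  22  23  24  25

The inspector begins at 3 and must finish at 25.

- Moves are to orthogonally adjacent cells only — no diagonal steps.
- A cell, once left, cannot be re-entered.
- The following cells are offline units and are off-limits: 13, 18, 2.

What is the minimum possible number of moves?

6

The Manhattan distance from 3 to 25 is |1−5| + |3−5| = 6, so at least 6 moves are needed.
A route of 6 moves achieves this: 3 → 8 → 9 → 14 → 19 → 24 → 25.
Since 6 matches the lower bound, it is optimal.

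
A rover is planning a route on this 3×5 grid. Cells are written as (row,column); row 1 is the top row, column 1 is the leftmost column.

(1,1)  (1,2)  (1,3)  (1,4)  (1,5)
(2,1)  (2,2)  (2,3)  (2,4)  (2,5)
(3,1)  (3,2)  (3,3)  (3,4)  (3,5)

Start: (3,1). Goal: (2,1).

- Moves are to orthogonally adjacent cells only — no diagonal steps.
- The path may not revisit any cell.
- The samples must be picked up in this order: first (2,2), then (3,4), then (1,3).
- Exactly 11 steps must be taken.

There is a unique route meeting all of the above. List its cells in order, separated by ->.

The waypoints must appear in the order (2,2), (3,4), (1,3), with no cell reused.
Route from (3,1): right 1 to (3,2), up 1 to (2,2), right 1 to (2,3), down 1 to (3,3), right 1 to (3,4), up 2 to (1,4), left 3 to (1,1), down 1 to (2,1) — 11 moves in all.
Check: order respected ((2,2) at step 2, (3,4) at step 5, (1,3) at step 8); 11 moves as required.

(3,1) -> (3,2) -> (2,2) -> (2,3) -> (3,3) -> (3,4) -> (2,4) -> (1,4) -> (1,3) -> (1,2) -> (1,1) -> (2,1)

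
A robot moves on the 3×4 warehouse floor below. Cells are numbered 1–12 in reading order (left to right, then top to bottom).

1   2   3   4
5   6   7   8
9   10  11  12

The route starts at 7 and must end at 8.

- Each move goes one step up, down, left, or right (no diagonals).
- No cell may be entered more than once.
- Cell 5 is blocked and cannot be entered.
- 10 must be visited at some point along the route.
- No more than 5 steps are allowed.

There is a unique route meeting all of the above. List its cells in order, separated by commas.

7, 6, 10, 11, 12, 8

The budget equals the shortest possible length, so every move has to be on a shortest route through the required cells.
Route from 7: left 1 to 6, down 1 to 10, right 2 to 12, up 1 to 8 — 5 moves in all.
Check: all required cells visited; 5 ≤ 5 moves.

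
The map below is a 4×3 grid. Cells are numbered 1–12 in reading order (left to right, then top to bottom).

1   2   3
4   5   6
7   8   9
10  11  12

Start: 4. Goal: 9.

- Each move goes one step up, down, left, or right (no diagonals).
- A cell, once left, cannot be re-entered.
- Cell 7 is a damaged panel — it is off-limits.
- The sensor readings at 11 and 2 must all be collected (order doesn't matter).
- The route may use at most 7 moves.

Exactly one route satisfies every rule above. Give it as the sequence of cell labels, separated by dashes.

The 7-move cap with required stops at 11, 2 leaves no slack for detours.
Route from 4: up 1 to 1, right 1 to 2, down 3 to 11, right 1 to 12, up 1 to 9 — 7 moves in all.
Check: all required cells visited; 7 ≤ 7 moves.

4 - 1 - 2 - 5 - 8 - 11 - 12 - 9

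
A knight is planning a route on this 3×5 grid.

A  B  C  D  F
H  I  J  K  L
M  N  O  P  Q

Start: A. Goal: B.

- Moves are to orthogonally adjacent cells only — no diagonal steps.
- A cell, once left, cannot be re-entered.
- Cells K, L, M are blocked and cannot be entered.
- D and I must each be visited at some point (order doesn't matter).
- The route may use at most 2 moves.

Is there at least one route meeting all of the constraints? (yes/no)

Even ignoring the no-revisit rule, getting from A to B, taking the cheapest ordering A → I → D → B needs at least 2 + 3 + 2 = 7 moves (Manhattan distance per leg), which exceeds the 2-move limit.

no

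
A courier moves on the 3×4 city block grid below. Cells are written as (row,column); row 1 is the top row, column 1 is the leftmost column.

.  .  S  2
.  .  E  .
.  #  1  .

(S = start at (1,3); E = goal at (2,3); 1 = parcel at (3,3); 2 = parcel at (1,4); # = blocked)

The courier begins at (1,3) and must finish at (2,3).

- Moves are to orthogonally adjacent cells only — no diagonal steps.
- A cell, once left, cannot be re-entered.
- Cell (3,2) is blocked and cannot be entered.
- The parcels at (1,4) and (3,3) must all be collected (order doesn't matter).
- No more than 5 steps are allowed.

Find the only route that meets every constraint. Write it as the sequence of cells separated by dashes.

The 5-move cap with required stops at (1,4), (3,3) leaves no slack for detours.
Route from (1,3): right 1 to (1,4), down 2 to (3,4), left 1 to (3,3), up 1 to (2,3) — 5 moves in all.
Check: all required cells visited; 5 ≤ 5 moves.

(1,3) - (1,4) - (2,4) - (3,4) - (3,3) - (2,3)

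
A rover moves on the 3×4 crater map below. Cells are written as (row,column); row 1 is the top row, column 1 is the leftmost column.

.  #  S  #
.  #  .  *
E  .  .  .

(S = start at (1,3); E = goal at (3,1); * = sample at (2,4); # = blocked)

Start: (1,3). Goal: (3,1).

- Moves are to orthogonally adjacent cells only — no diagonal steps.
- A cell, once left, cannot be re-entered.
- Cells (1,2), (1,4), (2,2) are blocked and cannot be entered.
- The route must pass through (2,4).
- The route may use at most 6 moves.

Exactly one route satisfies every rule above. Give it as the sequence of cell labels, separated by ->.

(1,3) -> (2,3) -> (2,4) -> (3,4) -> (3,3) -> (3,2) -> (3,1)

Any route must reach (2,4) and still end at (3,1) within 6 moves, so the order of the required stops is forced.
Route from (1,3): down to (2,3), right to (2,4), down to (3,4), 3× left (reaching (3,1)) — 6 moves in all.
Check: all required cells visited; 6 ≤ 6 moves.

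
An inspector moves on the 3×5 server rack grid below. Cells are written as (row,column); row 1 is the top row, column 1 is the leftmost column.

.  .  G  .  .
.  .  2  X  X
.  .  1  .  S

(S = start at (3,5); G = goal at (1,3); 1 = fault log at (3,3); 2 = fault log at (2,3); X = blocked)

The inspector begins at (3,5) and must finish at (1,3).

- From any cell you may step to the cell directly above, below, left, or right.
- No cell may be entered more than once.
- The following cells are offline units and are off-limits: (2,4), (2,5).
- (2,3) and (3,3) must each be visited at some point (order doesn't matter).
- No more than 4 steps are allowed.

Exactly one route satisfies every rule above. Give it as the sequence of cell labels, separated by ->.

The 4-move cap with required stops at (2,3), (3,3) leaves no slack for detours.
Route from (3,5): left 2 to (3,3), up 2 to (1,3) — 4 moves in all.
Check: all required cells visited; 4 ≤ 4 moves.

(3,5) -> (3,4) -> (3,3) -> (2,3) -> (1,3)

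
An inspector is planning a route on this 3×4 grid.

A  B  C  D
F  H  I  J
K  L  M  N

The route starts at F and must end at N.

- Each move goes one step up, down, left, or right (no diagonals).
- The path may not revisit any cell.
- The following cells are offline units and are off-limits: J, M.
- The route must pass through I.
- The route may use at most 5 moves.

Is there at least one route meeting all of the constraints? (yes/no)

The blocked cells wall N off from F completely — no sequence of moves reaches it at all, so no route can satisfy the rules.

no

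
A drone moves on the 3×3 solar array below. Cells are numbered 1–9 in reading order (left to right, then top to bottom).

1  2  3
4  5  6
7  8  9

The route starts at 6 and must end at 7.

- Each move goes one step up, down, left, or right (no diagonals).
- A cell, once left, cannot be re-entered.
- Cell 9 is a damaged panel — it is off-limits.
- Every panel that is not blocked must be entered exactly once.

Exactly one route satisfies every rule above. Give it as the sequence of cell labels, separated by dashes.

6 - 3 - 2 - 1 - 4 - 5 - 8 - 7

Need to visit all 8 open cells exactly once, starting at 6 and ending at 7.
Cell 3 has only two open neighbours (6 and 2), so the path must pass straight through it: one of those is the cell it's entered from and the other is where it exits.
Route from 6: up 1 to 3, left 2 to 1, down 1 to 4, right 1 to 5, down 1 to 8, left 1 to 7 — 7 moves in all.
Check: all 8 open cells covered.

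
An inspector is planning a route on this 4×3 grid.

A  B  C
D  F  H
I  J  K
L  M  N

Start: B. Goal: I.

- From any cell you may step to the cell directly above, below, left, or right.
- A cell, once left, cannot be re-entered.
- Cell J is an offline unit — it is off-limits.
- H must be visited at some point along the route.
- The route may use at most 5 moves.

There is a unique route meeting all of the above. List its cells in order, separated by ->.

B -> C -> H -> F -> D -> I

The budget equals the shortest possible length, so every move has to be on a shortest route through the required cells.
Route from B: right 1 to C, down 1 to H, left 2 to D, down 1 to I — 5 moves in all.
Check: all required cells visited; 5 ≤ 5 moves.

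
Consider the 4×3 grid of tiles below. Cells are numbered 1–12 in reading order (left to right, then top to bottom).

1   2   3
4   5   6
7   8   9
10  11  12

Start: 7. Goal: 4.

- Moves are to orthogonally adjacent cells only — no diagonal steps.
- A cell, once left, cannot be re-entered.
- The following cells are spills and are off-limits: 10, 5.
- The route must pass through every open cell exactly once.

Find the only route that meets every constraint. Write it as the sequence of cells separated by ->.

Need to visit all 10 open cells exactly once, starting at 7 and ending at 4.
Cell 11 has only two open neighbours (8 and 12), so the path must pass straight through it: one of those is the cell it's entered from and the other is where it exits.
Route from 7: right 1 to 8, down 1 to 11, right 1 to 12, up 3 to 3, left 2 to 1, down 1 to 4 — 9 moves in all.
Check: all 10 open cells covered.

7 -> 8 -> 11 -> 12 -> 9 -> 6 -> 3 -> 2 -> 1 -> 4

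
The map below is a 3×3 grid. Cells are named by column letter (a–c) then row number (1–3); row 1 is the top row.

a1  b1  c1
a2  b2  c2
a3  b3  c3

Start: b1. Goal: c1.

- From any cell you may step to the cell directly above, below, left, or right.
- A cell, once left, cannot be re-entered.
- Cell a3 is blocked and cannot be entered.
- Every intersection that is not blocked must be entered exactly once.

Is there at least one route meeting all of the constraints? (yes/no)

yes

One route that works: b1 → a1 → a2 → b2 → b3 → c3 → c2 → c1.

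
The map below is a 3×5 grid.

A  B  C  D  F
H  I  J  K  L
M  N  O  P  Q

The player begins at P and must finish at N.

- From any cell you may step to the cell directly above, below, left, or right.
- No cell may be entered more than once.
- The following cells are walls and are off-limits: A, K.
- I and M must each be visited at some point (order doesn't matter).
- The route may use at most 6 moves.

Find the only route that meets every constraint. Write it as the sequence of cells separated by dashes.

P - O - J - I - H - M - N

Any route must reach I and M and still end at N within 6 moves, so the order of the required stops is forced.
Route from P: left 1 to O, up 1 to J, left 2 to H, down 1 to M, right 1 to N — 6 moves in all.
Check: all required cells visited; 6 ≤ 6 moves.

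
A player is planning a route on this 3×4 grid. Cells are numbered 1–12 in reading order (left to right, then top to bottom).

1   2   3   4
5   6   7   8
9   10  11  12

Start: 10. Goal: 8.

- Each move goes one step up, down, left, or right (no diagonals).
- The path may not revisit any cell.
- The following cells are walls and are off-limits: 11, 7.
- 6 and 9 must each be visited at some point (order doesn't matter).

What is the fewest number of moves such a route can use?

7

Any route passes through 6 and 9 in some order between 10 and 8. Summing Manhattan distances along each leg and taking the cheapest ordering (10 → 9 → 6 → 8) gives a lower bound of 1 + 2 + 2 = 5 moves.
That bound ignores the blocked cells. Measuring each leg by the fewest moves that actually steer around them (10→9: 1; 9→6: 2; 6→8: 4) raises the lower bound to 7.
A route of 7 moves exists: 10 → 9 → 5 → 6 → 2 → 3 → 4 → 8.
Since 7 matches that lower bound, it is optimal.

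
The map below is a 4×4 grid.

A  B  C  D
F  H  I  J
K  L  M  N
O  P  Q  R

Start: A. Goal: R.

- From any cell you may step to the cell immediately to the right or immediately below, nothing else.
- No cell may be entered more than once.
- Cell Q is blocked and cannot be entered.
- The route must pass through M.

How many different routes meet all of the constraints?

6

A right/down-only route from A to R makes exactly 3 down-moves and 3 right-moves in some order.
With no other constraints that would be C(6,3) = 20 routes.
Split at M and multiply the segment counts (each segment already excludes blocked cells): A→M: 6; M→R: 1; product = 6.
That gives 6 routes.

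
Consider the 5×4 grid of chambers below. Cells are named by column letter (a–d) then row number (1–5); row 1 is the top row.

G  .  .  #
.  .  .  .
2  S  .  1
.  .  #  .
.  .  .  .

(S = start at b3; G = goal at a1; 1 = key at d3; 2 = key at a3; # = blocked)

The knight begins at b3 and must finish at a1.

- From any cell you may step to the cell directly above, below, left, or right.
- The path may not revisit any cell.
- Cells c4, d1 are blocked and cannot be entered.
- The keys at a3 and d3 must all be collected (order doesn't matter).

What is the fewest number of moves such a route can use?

Any route passes through a3 and d3 in some order between b3 and a1. Summing Manhattan distances along each leg and taking the cheapest ordering (b3 → d3 → a3 → a1) gives a lower bound of 2 + 3 + 2 = 7 moves.
The shortest route satisfying every rule uses 11 moves: b3 → c3 → d3 → d4 → d5 → c5 → b5 → b4 → a4 → a3 → a2 → a1.
The no-revisit rule (legs can't share cells) pushes the minimum above the 7-move bound; an exhaustive check rules out every length from 7 to 10 (on a 4-connected grid the length of any start-to-goal walk has the same parity as the Manhattan bound, so only lengths 7, 9, 11, … need checking), leaving 11 as the minimum.

11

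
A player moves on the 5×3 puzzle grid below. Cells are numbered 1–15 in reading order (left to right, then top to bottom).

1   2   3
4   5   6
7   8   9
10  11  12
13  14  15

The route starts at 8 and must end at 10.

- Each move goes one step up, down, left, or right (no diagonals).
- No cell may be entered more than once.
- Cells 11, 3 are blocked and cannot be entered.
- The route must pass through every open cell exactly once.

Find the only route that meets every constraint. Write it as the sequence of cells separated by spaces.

Need to visit all 13 open cells exactly once, starting at 8 and ending at 10.
Cell 13 has only two open neighbours (10 and 14), so the path must pass straight through it: one of those is the cell it's entered from and the other is where it exits.
Route from 8: left 1 to 7, up 2 to 1, right 1 to 2, down 1 to 5, right 1 to 6, down 3 to 15, left 2 to 13, up 1 to 10 — 12 moves in all.
Check: all 13 open cells covered.

8 7 4 1 2 5 6 9 12 15 14 13 10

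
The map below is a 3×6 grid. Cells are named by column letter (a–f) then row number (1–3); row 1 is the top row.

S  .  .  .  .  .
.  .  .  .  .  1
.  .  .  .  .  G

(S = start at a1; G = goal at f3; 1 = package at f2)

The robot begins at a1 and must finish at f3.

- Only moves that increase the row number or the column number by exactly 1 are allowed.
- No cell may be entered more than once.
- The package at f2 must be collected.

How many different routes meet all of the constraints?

A right/down-only route from a1 to f3 makes exactly 2 down-moves and 5 right-moves in some order.
With no other constraints that would be C(7,2) = 21 routes.
Split at f2 and multiply the segment counts: a1→f2: 6; f2→f3: 1; product = 6.
That gives 6 routes.

6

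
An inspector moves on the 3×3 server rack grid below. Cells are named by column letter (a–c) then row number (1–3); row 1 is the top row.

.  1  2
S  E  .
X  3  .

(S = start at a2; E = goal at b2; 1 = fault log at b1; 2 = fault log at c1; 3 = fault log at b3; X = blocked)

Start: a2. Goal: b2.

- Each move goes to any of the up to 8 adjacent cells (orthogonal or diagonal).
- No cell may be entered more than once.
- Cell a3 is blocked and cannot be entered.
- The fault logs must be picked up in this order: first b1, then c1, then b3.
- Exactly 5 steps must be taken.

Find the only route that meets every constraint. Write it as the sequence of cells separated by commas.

a2, b1, c1, c2, b3, b2

The waypoints must appear in the order b1, c1, b3, with no cell reused.
Route from a2: up-right to b1, right to c1, down to c2, down-left to b3, up to b2 — 5 moves in all.
Check: order respected (1 at step 1, 2 at step 2, 3 at step 4); 5 moves as required.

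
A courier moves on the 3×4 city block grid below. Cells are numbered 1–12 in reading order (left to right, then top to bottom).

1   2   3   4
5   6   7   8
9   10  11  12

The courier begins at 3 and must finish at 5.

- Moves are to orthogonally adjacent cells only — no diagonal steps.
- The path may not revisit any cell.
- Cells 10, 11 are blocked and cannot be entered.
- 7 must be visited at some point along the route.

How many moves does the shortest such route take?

Any route passes through 7 somewhere between 3 and 5. Summing Manhattan distances along the two legs (3 → 7 → 5) gives a lower bound of 1 + 2 = 3 moves.
A route of 3 moves achieves this: 3 → 7 → 6 → 5.
Since 3 matches the lower bound, it is optimal.

3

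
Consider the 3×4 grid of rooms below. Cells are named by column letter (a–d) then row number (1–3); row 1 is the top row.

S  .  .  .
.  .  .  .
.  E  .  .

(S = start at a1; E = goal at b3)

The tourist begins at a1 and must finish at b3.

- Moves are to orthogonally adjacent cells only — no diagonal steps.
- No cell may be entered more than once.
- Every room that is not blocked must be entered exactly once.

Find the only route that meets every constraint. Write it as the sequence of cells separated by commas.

a1, b1, c1, d1, d2, d3, c3, c2, b2, a2, a3, b3

Need to visit all 12 open cells exactly once, starting at a1 and ending at b3.
Cell d1 has only two open neighbours (d2 and c1), so the path must pass straight through it: one of those is the cell it's entered from and the other is where it exits.
Route from a1: 3× right (reaching d1), 2× down (reaching d3), left to c3, up to c2, 2× left (reaching a2), down to a3, right to b3 — 11 moves in all.
Check: all 12 open cells covered.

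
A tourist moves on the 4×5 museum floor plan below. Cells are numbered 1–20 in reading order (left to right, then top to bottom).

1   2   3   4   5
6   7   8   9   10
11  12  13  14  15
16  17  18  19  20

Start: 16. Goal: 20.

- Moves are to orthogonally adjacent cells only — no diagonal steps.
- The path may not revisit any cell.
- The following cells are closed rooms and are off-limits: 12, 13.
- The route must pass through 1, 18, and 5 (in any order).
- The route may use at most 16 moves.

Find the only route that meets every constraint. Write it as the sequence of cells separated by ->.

16 -> 17 -> 18 -> 19 -> 14 -> 9 -> 8 -> 7 -> 6 -> 1 -> 2 -> 3 -> 4 -> 5 -> 10 -> 15 -> 20

The budget equals the shortest possible length, so every move has to be on a shortest route through the required cells.
Route from 16: right 3 to 19, up 2 to 9, left 3 to 6, up 1 to 1, right 4 to 5, down 3 to 20 — 16 moves in all.
Check: all required cells visited; 16 ≤ 16 moves.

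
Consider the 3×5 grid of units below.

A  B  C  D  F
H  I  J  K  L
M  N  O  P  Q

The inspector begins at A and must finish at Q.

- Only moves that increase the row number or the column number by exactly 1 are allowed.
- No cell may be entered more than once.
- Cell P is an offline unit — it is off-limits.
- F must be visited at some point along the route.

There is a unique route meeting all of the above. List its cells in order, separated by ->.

A -> B -> C -> D -> F -> L -> Q

Moves only go right or down, so the column and row indices never decrease.
Route from A: right 4 to F, down 2 to Q — 6 moves in all.
Check: all required cells visited.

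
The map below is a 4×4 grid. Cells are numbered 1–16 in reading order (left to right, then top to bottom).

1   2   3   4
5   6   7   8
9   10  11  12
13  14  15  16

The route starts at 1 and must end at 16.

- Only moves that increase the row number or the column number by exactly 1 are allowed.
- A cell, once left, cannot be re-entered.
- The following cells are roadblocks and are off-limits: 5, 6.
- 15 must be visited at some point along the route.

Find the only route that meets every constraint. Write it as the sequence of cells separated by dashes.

1 - 2 - 3 - 7 - 11 - 15 - 16

Moves only go right or down, so the column and row indices never decrease.
Route from 1: right 2 to 3, down 3 to 15, right 1 to 16 — 6 moves in all.
Check: all required cells visited.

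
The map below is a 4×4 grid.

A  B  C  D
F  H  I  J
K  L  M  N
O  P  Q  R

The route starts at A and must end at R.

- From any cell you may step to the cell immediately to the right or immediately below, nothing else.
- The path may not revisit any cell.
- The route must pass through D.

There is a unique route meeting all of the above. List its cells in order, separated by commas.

A, B, C, D, J, N, R

Moves only go right or down, so the column and row indices never decrease.
Route from A: 3× right (reaching D), 3× down (reaching R) — 6 moves in all.
Check: all required cells visited.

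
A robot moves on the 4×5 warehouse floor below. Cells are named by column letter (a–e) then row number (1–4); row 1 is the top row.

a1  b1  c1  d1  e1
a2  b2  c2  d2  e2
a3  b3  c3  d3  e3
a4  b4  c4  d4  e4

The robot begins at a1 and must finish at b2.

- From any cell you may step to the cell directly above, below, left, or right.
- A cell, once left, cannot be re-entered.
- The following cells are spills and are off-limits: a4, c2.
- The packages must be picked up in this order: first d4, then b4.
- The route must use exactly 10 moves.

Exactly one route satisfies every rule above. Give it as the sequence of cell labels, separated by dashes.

The waypoints must appear in the order d4, b4, with no cell reused.
Route from a1: 3× right (reaching d1), 3× down (reaching d4), 2× left (reaching b4), 2× up (reaching b2) — 10 moves in all.
Check: order respected (d4 at step 6, b4 at step 8); 10 moves as required.

a1 - b1 - c1 - d1 - d2 - d3 - d4 - c4 - b4 - b3 - b2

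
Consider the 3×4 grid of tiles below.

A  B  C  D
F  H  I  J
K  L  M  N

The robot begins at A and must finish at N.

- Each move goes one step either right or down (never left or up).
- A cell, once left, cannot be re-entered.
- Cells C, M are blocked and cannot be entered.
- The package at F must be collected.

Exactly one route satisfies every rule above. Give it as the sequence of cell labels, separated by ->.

Moves only go right or down, so the column and row indices never decrease.
Route from A: down to F, 3× right (reaching J), down to N — 5 moves in all.
Check: all required cells visited.

A -> F -> H -> I -> J -> N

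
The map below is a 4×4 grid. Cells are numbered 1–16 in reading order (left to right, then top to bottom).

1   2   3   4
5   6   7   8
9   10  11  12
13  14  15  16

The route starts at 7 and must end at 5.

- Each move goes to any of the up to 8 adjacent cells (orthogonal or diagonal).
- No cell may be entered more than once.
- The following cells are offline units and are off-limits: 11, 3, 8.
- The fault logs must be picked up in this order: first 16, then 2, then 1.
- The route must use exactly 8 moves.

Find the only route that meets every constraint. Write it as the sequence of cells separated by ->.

The waypoints must appear in the order 16, 2, 1, with no cell reused.
Route from 7: down-right 1 to 12, down 1 to 16, left 1 to 15, up-left 1 to 10, up 2 to 2, left 1 to 1, down 1 to 5 — 8 moves in all.
Check: order respected (16 at step 2, 2 at step 6, 1 at step 7); 8 moves as required.

7 -> 12 -> 16 -> 15 -> 10 -> 6 -> 2 -> 1 -> 5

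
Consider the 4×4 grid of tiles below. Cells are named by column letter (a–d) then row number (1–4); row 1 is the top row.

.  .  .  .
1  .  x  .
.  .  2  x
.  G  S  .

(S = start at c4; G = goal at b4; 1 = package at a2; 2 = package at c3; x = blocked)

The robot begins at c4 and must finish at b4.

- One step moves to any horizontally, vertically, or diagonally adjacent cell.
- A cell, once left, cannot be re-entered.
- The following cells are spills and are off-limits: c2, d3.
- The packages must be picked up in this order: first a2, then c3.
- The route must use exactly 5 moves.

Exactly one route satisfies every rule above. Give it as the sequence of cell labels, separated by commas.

c4, b3, a2, b2, c3, b4

The waypoints must appear in the order a2, c3, with no cell reused.
Route from c4: up-left 2 to a2, right 1 to b2, down-right 1 to c3, down-left 1 to b4 — 5 moves in all.
Check: order respected (1 at step 2, 2 at step 4); 5 moves as required.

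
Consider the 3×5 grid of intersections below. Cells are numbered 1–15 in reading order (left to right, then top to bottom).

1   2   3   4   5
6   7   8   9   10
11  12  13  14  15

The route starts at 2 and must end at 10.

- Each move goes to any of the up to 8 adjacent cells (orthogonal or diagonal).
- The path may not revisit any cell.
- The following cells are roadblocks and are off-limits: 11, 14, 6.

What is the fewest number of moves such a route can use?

With diagonal moves allowed, the Chebyshev distance max(|Δrow|,|Δcol|) from 2 to 10 is 3, so at least 3 moves are needed.
A route of 3 moves achieves this: 2 → 3 → 4 → 10.
Since 3 matches the lower bound, it is optimal.

3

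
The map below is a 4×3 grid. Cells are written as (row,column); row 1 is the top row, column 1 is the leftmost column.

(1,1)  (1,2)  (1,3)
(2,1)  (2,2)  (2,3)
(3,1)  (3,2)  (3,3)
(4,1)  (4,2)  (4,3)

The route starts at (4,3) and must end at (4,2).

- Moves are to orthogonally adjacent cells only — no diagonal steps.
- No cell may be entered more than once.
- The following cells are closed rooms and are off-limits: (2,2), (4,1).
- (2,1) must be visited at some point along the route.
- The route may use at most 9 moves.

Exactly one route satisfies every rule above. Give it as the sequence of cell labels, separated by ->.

The budget equals the shortest possible length, so every move has to be on a shortest route through the required cells.
Route from (4,3): 3× up (reaching (1,3)), 2× left (reaching (1,1)), 2× down (reaching (3,1)), right to (3,2), down to (4,2) — 9 moves in all.
Check: all required cells visited; 9 ≤ 9 moves.

(4,3) -> (3,3) -> (2,3) -> (1,3) -> (1,2) -> (1,1) -> (2,1) -> (3,1) -> (3,2) -> (4,2)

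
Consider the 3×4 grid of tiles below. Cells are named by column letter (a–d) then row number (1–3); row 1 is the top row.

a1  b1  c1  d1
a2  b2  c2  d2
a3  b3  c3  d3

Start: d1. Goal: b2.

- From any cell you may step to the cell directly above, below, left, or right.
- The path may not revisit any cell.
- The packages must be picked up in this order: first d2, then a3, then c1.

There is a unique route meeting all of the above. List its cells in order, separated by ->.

d1 -> d2 -> d3 -> c3 -> b3 -> a3 -> a2 -> a1 -> b1 -> c1 -> c2 -> b2

The waypoints must appear in the order d2, a3, c1, with no cell reused.
Route from d1: 2× down (reaching d3), 3× left (reaching a3), 2× up (reaching a1), 2× right (reaching c1), down to c2, left to b2 — 11 moves in all.
Check: order respected (d2 at step 1, a3 at step 5, c1 at step 9).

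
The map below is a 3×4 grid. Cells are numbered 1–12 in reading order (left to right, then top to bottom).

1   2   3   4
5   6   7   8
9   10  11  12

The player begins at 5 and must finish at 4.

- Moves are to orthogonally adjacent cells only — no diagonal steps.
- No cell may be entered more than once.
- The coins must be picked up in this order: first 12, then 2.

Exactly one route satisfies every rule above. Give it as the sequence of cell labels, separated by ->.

The waypoints must appear in the order 12, 2, with no cell reused.
Route from 5: down to 9, 3× right (reaching 12), up to 8, 2× left (reaching 6), up to 2, 2× right (reaching 4) — 10 moves in all.
Check: order respected (12 at step 4, 2 at step 8).

5 -> 9 -> 10 -> 11 -> 12 -> 8 -> 7 -> 6 -> 2 -> 3 -> 4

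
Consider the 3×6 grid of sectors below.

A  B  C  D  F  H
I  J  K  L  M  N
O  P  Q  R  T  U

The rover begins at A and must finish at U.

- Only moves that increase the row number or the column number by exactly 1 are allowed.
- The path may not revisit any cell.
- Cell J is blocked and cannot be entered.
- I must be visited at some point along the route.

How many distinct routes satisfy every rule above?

1

A right/down-only route from A to U makes exactly 2 down-moves and 5 right-moves in some order.
With no other constraints that would be C(7,2) = 21 routes.
Split at I and multiply the segment counts (each segment already excludes blocked cells): A→I: 1; I→U: 1; product = 1.
That gives 1 route.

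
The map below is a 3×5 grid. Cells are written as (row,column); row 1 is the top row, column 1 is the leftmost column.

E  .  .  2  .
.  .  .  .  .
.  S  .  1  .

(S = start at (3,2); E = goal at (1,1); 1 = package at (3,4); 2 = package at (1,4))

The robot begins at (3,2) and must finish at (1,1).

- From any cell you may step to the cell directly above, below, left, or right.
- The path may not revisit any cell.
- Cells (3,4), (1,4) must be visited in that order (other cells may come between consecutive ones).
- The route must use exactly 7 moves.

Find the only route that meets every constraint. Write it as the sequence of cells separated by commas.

(3,2), (3,3), (3,4), (2,4), (1,4), (1,3), (1,2), (1,1)

The waypoints must appear in the order (3,4), (1,4), with no cell reused.
Route from (3,2): 2× right (reaching (3,4)), 2× up (reaching (1,4)), 3× left (reaching (1,1)) — 7 moves in all.
Check: order respected (1 at step 2, 2 at step 4); 7 moves as required.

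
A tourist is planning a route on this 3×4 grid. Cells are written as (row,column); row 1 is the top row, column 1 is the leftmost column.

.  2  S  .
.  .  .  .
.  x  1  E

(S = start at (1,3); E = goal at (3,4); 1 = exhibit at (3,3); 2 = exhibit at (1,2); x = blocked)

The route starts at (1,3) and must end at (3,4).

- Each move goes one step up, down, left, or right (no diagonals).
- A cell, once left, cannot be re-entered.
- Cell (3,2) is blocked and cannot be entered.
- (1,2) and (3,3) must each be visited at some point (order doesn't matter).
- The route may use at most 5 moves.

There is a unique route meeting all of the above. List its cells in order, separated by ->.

(1,3) -> (1,2) -> (2,2) -> (2,3) -> (3,3) -> (3,4)

Any route must reach (1,2) and (3,3) and still end at (3,4) within 5 moves, so the order of the required stops is forced.
Route from (1,3): left to (1,2), down to (2,2), right to (2,3), down to (3,3), right to (3,4) — 5 moves in all.
Check: all required cells visited; 5 ≤ 5 moves.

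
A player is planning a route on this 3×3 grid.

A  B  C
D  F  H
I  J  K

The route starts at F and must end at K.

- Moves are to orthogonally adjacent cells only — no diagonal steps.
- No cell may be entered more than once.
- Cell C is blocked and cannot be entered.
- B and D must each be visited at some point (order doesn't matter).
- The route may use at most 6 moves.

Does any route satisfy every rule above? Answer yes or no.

One route that works: F → B → A → D → I → J → K.

yes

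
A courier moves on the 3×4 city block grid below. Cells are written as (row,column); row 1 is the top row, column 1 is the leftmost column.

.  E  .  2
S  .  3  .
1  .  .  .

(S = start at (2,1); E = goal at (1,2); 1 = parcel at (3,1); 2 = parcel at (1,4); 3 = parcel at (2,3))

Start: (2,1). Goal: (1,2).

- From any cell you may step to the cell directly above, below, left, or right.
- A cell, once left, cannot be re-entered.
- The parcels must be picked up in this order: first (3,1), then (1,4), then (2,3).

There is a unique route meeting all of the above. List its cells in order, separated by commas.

The waypoints must appear in the order (3,1), (1,4), (2,3), with no cell reused.
Route from (2,1): down to (3,1), 3× right (reaching (3,4)), 2× up (reaching (1,4)), left to (1,3), down to (2,3), left to (2,2), up to (1,2) — 10 moves in all.
Check: order respected (1 at step 1, 2 at step 6, 3 at step 8).

(2,1), (3,1), (3,2), (3,3), (3,4), (2,4), (1,4), (1,3), (2,3), (2,2), (1,2)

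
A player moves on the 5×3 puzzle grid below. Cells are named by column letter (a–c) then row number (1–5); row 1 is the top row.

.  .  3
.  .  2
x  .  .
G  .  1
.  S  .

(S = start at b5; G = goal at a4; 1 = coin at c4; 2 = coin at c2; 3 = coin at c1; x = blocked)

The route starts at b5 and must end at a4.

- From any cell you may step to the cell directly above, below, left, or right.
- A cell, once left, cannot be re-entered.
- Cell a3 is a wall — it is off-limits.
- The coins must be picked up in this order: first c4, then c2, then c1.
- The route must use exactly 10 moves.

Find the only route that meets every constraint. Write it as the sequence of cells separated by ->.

b5 -> c5 -> c4 -> c3 -> c2 -> c1 -> b1 -> b2 -> b3 -> b4 -> a4

The waypoints must appear in the order c4, c2, c1, with no cell reused.
Route from b5: right to c5, 4× up (reaching c1), left to b1, 3× down (reaching b4), left to a4 — 10 moves in all.
Check: order respected (1 at step 2, 2 at step 4, 3 at step 5); 10 moves as required.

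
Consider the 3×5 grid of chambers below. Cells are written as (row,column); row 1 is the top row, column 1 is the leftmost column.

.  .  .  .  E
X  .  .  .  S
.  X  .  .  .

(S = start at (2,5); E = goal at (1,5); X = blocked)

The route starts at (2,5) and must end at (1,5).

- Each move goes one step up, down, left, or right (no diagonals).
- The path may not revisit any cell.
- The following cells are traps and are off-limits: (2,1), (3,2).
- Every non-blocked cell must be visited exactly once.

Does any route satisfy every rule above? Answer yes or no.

no

Cell (1,1) has only one open neighbour but is neither the start nor the goal, so a Hamiltonian route would have to both enter and leave it through the same neighbour — impossible without revisiting.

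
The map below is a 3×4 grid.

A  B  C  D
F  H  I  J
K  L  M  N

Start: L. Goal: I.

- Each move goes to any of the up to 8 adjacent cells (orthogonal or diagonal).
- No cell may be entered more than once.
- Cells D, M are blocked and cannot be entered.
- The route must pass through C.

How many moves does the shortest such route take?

3

Any route passes through C somewhere between L and I. Summing Chebyshev distances along the two legs (L → C → I) gives a lower bound of 2 + 1 = 3 moves.
A route of 3 moves achieves this: L → H → C → I.
Since 3 matches the lower bound, it is optimal.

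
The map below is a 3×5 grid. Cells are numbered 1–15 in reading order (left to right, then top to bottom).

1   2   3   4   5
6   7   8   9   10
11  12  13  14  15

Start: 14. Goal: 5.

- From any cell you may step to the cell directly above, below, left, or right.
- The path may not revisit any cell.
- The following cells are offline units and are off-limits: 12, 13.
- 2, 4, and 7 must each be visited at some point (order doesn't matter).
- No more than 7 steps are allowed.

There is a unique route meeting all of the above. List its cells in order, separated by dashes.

14 - 9 - 8 - 7 - 2 - 3 - 4 - 5

Any route must reach 2, 4, and 7 and still end at 5 within 7 moves, so the order of the required stops is forced.
Route from 14: up to 9, 2× left (reaching 7), up to 2, 3× right (reaching 5) — 7 moves in all.
Check: all required cells visited; 7 ≤ 7 moves.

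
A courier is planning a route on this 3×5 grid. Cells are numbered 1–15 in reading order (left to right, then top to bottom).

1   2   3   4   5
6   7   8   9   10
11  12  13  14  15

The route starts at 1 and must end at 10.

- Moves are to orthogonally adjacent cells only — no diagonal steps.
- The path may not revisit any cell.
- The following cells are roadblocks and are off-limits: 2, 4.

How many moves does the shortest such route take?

The Manhattan distance from 1 to 10 is |1−2| + |1−5| = 5, so at least 5 moves are needed.
A route of 5 moves achieves this: 1 → 6 → 7 → 8 → 9 → 10.
Since 5 matches the lower bound, it is optimal.

5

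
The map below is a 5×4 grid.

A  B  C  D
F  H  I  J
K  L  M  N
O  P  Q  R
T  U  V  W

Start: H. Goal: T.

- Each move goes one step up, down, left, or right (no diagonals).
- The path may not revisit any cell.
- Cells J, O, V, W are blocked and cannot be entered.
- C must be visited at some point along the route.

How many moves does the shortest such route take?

Any route passes through C somewhere between H and T. Summing Manhattan distances along the two legs (H → C → T) gives a lower bound of 2 + 6 = 8 moves.
A route of 8 moves achieves this: H → B → C → I → M → Q → P → U → T.
Since 8 matches the lower bound, it is optimal.

8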